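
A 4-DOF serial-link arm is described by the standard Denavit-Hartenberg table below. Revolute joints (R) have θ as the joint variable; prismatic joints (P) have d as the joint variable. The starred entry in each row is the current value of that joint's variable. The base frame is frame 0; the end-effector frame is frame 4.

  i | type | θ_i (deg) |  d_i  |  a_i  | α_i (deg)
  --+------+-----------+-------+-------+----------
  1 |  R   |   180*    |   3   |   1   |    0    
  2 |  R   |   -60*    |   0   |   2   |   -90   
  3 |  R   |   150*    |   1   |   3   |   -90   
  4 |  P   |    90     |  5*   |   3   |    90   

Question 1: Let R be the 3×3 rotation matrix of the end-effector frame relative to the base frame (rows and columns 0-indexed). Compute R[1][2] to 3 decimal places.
-0.750

End-effector z-axis (col 2 of R) = (0.4330,-0.7500,-0.5000)
R[1][2] = -0.7500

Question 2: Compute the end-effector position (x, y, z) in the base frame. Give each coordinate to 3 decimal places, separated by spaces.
2.281 -1.683 5.830

after link 1: o_1 = (-1.0000, 0.0000, 3.0000)
after link 2: o_2 = (-2.0000, 1.7321, 3.0000)
after link 3: o_3 = (-1.5670, -1.0179, 1.5000)
after link 4: o_4 = (2.2811, -1.6830, 5.8301)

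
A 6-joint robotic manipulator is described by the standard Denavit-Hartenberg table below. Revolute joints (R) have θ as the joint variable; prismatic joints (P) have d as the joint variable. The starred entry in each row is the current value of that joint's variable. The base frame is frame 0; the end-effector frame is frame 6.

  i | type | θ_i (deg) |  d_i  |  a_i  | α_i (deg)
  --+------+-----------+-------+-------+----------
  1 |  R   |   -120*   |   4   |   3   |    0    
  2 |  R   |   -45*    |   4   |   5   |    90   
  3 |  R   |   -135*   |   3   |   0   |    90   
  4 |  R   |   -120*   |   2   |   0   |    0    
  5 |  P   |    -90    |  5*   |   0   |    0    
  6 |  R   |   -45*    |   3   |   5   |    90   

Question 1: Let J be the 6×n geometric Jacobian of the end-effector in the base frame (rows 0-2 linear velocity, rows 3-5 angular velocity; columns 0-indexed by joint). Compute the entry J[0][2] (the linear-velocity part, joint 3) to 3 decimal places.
7.714

axis z_2 = (-0.2588,0.9659,0.0000); lever o_n−o_2 = (3.9198,9.1561,7.9861)
cross product → J_v[:, 2] = (7.7140,2.0670,-6.1560)
J_ω[:, 2] = z_2
entry J[0][2] = 7.7140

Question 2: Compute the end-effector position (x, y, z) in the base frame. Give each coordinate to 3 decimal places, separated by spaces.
-2.410 5.264 15.986

after link 1: o_1 = (-1.5000, -2.5981, 4.0000)
after link 2: o_2 = (-6.3296, -3.8922, 8.0000)
after link 3: o_3 = (-7.1061, -0.9944, 8.0000)
after link 4: o_4 = (-5.7401, -0.6284, 9.4142)
after link 5: o_5 = (-2.3250, 0.2867, 12.9497)
after link 6: o_6 = (-2.4098, 5.2640, 15.9861)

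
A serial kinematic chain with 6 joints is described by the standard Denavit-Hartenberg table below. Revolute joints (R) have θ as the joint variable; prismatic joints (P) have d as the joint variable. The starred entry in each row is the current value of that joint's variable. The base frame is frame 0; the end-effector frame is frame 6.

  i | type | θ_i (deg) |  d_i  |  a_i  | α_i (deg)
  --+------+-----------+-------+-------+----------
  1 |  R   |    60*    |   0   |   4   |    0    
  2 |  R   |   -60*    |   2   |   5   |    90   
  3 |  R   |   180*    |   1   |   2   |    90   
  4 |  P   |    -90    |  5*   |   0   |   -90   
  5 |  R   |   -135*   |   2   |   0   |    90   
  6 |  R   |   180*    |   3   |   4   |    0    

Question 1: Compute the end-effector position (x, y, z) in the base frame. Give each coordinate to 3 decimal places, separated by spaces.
3.000 3.171 2.050

after link 1: o_1 = (2.0000, 3.4641, 0.0000)
after link 2: o_2 = (7.0000, 3.4641, 2.0000)
after link 3: o_3 = (5.0000, 2.4641, 2.0000)
after link 4: o_4 = (5.0000, 2.4641, 7.0000)
after link 5: o_5 = (3.0000, 2.4641, 7.0000)
after link 6: o_6 = (3.0000, 3.1712, 2.0503)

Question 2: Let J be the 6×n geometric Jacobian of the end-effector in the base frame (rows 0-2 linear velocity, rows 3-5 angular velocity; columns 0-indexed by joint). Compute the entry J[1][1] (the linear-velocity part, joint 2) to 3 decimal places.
1.000

axis z_1 = (0.0000,0.0000,1.0000); lever o_n−o_1 = (1.0000,-0.2929,2.0503)
cross product → J_v[:, 1] = (0.2929,1.0000,-0.0000)
J_ω[:, 1] = z_1
entry J[1][1] = 1.0000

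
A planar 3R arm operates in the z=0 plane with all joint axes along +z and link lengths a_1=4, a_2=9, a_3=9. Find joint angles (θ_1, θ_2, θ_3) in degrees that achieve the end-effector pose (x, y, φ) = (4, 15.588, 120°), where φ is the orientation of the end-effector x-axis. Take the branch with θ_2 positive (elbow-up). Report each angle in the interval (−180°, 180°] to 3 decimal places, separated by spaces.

-0.007 60.007 60.000

wrist centre = target − a_3·(cos φ, sin φ) = (8.5000, 7.7938)
cos θ_2 = (132.9929−4²−9²)/(2·4·9) = 0.4999; θ_2 = 60.0065° (elbow-up)
β = atan2(7.7938,8.5000) = 42.5182°; ψ = atan2(7.7947,8.4991) = 42.5247°
θ_1 = β − ψ = -0.0065°
θ_3 = φ − θ_1 − θ_2 = 60.0000° (wrapped to (-180°,180°])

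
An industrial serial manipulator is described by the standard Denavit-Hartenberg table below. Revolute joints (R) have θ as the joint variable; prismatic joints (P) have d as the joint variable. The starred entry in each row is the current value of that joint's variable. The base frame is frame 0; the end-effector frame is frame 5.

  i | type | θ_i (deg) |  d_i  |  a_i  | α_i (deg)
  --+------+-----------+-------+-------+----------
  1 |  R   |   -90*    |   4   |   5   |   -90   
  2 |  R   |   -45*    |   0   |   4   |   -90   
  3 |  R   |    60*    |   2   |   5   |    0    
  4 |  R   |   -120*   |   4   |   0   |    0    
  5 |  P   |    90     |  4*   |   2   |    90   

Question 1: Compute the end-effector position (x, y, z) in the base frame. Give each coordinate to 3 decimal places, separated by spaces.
-5.330 -17.892 2.750

after link 1: o_1 = (0.0000, -5.0000, 4.0000)
after link 2: o_2 = (0.0000, -7.8284, 6.8284)
after link 3: o_3 = (-4.3301, -11.0104, 7.1820)
after link 4: o_4 = (-4.3301, -13.8388, 4.3536)
after link 5: o_5 = (-5.3301, -17.8920, 2.7499)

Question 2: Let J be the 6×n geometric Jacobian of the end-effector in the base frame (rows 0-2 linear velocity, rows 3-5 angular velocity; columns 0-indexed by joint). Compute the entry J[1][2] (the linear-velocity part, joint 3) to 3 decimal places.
3.769

axis z_2 = (0.0000,-0.7071,-0.7071); lever o_n−o_2 = (-5.3301,-10.0636,-4.0786)
cross product → J_v[:, 2] = (-4.2321,3.7690,-3.7690)
J_ω[:, 2] = z_2
entry J[1][2] = 3.7690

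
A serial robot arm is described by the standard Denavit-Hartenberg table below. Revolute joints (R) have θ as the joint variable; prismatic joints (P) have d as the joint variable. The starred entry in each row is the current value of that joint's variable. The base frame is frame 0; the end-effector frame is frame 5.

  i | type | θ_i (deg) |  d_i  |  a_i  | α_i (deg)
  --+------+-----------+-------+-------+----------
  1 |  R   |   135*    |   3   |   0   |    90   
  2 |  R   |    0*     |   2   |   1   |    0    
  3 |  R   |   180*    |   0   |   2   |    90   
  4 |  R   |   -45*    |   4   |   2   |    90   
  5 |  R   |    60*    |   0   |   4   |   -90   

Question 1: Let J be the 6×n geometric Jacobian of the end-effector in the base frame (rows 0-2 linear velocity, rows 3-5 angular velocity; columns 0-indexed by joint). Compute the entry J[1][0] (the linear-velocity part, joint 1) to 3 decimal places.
2.121

axis z_0 = ẑ; lever o_n−o_0 = (2.1213,-3.2929,10.4641)
cross product → J_v[:, 0] = (3.2929,2.1213,-0.0000)
J_ω[:, 0] = z_0
entry J[1][0] = 2.1213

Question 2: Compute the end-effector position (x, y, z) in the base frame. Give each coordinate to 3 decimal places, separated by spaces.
after link 1: o_1 = (0.0000, 0.0000, 3.0000)
after link 2: o_2 = (0.7071, 2.1213, 3.0000)
after link 3: o_3 = (2.1213, 0.7071, 3.0000)
after link 4: o_4 = (2.1213, -1.2929, 7.0000)
after link 5: o_5 = (2.1213, -3.2929, 10.4641)

2.121 -3.293 10.464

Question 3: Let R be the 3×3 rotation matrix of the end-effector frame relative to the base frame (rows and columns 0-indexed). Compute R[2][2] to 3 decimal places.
0.500

End-effector z-axis (col 2 of R) = (-0.0000,0.8660,0.5000)
R[2][2] = 0.5000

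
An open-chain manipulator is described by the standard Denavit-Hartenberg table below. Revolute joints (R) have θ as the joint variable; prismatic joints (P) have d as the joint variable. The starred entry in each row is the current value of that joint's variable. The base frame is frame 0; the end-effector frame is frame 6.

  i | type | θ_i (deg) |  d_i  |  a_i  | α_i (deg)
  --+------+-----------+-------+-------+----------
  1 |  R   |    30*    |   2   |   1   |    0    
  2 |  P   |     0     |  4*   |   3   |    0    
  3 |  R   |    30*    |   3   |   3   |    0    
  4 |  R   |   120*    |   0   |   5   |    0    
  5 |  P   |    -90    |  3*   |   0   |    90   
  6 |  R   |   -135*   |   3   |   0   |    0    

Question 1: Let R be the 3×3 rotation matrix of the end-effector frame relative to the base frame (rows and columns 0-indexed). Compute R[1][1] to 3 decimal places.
End-effector y-axis (col 1 of R) = (0.0000,0.7071,-0.7071)
R[1][1] = 0.7071

0.707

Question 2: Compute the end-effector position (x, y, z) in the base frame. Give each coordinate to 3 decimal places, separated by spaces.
after link 1: o_1 = (0.8660, 0.5000, 2.0000)
after link 2: o_2 = (3.4641, 2.0000, 6.0000)
after link 3: o_3 = (4.9641, 4.5981, 9.0000)
after link 4: o_4 = (-0.0359, 4.5981, 9.0000)
after link 5: o_5 = (-0.0359, 4.5981, 12.0000)
after link 6: o_6 = (2.9641, 4.5981, 12.0000)

2.964 4.598 12.000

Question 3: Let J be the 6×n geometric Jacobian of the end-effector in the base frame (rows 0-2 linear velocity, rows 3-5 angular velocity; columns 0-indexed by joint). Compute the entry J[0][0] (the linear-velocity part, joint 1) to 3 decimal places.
-4.598

axis z_0 = ẑ; lever o_n−o_0 = (2.9641,4.5981,12.0000)
cross product → J_v[:, 0] = (-4.5981,2.9641,0.0000)
J_ω[:, 0] = z_0
entry J[0][0] = -4.5981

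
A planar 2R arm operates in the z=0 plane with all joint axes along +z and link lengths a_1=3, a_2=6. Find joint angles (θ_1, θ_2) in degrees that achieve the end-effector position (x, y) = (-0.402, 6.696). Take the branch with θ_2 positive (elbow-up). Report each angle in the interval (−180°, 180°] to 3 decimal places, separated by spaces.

29.998 90.003

cos θ_2 = (44.9980−3²−6²)/(2·3·6) = -0.0001; θ_2 = 90.0032° (elbow-up)
β = atan2(6.6960,-0.4020) = 93.4357°; ψ = atan2(6.0000,2.9997) = 63.4375°
θ_1 = β − ψ = 29.9982°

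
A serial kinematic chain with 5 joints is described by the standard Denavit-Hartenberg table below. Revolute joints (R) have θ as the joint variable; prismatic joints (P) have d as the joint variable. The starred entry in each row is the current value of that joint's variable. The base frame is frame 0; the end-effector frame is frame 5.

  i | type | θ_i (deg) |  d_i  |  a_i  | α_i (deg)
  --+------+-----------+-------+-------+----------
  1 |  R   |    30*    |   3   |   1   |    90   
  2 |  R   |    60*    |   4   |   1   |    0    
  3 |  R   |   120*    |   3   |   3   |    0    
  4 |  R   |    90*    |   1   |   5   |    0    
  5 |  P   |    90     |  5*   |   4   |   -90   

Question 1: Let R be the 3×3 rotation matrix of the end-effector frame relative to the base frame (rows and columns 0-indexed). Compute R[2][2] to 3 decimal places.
1.000

End-effector z-axis (col 2 of R) = (0.0000,0.0000,1.0000)
R[2][2] = 1.0000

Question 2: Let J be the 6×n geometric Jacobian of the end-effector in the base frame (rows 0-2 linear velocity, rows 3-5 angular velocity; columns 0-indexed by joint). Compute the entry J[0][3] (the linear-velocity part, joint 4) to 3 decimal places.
axis z_3 = (0.5000,-0.8660,0.0000); lever o_n−o_3 = (6.4641,-3.1962,-5.0000)
cross product → J_v[:, 3] = (4.3301,2.5000,4.0000)
J_ω[:, 3] = z_3
entry J[0][3] = 4.3301

4.330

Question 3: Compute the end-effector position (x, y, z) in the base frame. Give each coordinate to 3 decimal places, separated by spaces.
8.665 -10.008 -1.134

after link 1: o_1 = (0.8660, 0.5000, 3.0000)
after link 2: o_2 = (3.2990, -2.7141, 3.8660)
after link 3: o_3 = (2.2010, -6.8122, 3.8660)
after link 4: o_4 = (2.7010, -7.6782, -1.1340)
after link 5: o_5 = (8.6651, -10.0083, -1.1340)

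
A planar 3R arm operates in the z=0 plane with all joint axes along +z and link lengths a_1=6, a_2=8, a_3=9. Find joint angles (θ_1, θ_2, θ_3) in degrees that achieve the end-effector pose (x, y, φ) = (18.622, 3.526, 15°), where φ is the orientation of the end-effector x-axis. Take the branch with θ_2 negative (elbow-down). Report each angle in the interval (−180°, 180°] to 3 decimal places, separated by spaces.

59.998 -89.994 44.995

wrist centre = target − a_3·(cos φ, sin φ) = (9.9287, 1.1966)
cos θ_2 = (100.0104−6²−8²)/(2·6·8) = 0.0001; θ_2 = -89.9938° (elbow-down)
β = atan2(1.1966,9.9287) = 6.8723°; ψ = atan2(-8.0000,6.0009) = -53.1261°
θ_1 = β − ψ = 59.9984°
θ_3 = φ − θ_1 − θ_2 = 44.9954° (wrapped to (-180°,180°])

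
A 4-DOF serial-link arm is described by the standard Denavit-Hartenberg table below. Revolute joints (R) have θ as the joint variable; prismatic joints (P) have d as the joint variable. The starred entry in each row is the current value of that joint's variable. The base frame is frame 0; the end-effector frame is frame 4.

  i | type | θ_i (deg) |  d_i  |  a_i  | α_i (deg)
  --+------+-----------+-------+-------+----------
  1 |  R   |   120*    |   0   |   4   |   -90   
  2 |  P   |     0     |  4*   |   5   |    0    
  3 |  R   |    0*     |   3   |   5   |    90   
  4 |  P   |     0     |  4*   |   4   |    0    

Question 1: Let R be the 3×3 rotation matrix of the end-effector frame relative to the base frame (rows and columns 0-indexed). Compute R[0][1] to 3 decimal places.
End-effector y-axis (col 1 of R) = (-0.8660,-0.5000,0.0000)
R[0][1] = -0.8660

-0.866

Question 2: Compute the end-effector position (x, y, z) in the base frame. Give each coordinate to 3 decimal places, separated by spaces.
after link 1: o_1 = (-2.0000, 3.4641, 0.0000)
after link 2: o_2 = (-7.9641, 5.7942, 0.0000)
after link 3: o_3 = (-13.0622, 8.6244, 0.0000)
after link 4: o_4 = (-15.0622, 12.0885, 4.0000)

-15.062 12.088 4.000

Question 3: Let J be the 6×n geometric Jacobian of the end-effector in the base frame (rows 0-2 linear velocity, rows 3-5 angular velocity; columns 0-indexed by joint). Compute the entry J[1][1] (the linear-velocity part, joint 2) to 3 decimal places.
prismatic axis z_1 = (-0.8660,-0.5000,0.0000)
J_v[:, 1] = z_1; J_ω[:, 1] = (0,0,0)
entry J[1][1] = -0.5000

-0.500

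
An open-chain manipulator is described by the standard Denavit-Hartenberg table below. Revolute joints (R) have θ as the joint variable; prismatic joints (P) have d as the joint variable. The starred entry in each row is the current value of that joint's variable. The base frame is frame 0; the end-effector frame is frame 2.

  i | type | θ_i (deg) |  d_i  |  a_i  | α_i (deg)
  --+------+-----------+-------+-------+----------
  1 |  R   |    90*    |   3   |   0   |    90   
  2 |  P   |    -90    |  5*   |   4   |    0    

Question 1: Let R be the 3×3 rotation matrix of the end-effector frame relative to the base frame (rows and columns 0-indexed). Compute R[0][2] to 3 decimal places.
1.000

End-effector z-axis (col 2 of R) = (1.0000,-0.0000,0.0000)
R[0][2] = 1.0000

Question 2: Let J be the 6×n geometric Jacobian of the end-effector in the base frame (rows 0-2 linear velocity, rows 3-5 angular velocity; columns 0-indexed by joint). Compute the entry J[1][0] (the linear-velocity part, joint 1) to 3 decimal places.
axis z_0 = ẑ; lever o_n−o_0 = (5.0000,-0.0000,-1.0000)
cross product → J_v[:, 0] = (0.0000,5.0000,-0.0000)
J_ω[:, 0] = z_0
entry J[1][0] = 5.0000

5.000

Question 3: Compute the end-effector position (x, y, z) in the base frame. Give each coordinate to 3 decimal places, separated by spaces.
5.000 -0.000 -1.000

after link 1: o_1 = (0.0000, 0.0000, 3.0000)
after link 2: o_2 = (5.0000, -0.0000, -1.0000)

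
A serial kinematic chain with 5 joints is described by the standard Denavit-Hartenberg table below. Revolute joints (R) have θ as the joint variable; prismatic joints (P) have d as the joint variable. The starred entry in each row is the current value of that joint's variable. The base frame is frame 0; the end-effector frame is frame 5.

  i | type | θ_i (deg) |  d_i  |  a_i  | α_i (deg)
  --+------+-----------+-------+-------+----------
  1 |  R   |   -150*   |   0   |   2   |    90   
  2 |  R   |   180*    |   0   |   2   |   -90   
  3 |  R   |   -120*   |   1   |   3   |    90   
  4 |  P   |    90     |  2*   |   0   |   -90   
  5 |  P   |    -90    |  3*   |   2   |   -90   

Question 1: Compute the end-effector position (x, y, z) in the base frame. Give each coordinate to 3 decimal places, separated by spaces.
after link 1: o_1 = (-1.7321, -1.0000, 0.0000)
after link 2: o_2 = (0.0000, -0.0000, 0.0000)
after link 3: o_3 = (-2.5981, 1.5000, -1.0000)
after link 4: o_4 = (-3.5981, -0.2321, -1.0000)
after link 5: o_5 = (-2.0000, -3.4641, -1.0000)

-2.000 -3.464 -1.000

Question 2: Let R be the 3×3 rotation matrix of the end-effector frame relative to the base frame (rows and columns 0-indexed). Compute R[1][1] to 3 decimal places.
0.500

End-effector y-axis (col 1 of R) = (-0.8660,0.5000,0.0000)
R[1][1] = 0.5000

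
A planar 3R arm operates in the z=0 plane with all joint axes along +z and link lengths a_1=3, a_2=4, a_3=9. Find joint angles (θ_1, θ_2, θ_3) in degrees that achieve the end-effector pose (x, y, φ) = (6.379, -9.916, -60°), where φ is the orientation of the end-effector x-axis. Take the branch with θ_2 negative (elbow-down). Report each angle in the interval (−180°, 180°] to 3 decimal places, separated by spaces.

wrist centre = target − a_3·(cos φ, sin φ) = (1.8790, -2.1218)
cos θ_2 = (8.0326−3²−4²)/(2·3·4) = -0.7070; θ_2 = -134.9895° (elbow-down)
β = atan2(-2.1218,1.8790) = -48.4725°; ψ = atan2(-2.8289,0.1721) = -86.5188°
θ_1 = β − ψ = 38.0463°
θ_3 = φ − θ_1 − θ_2 = 36.9432° (wrapped to (-180°,180°])

38.046 -134.989 36.943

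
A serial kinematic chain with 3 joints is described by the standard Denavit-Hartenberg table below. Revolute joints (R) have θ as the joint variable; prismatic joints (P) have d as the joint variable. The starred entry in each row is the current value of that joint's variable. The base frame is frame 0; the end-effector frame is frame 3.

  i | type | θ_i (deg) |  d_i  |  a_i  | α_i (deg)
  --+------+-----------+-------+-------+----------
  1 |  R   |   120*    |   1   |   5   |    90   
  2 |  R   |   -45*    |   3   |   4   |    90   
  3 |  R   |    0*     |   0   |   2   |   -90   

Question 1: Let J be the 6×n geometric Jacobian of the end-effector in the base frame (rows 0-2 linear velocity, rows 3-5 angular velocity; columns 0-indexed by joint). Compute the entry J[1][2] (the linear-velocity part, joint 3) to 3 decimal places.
axis z_2 = (0.3536,-0.6124,-0.7071); lever o_n−o_2 = (-0.7071,1.2247,-1.4142)
cross product → J_v[:, 2] = (1.7321,1.0000,0.0000)
J_ω[:, 2] = z_2
entry J[1][2] = 1.0000

1.000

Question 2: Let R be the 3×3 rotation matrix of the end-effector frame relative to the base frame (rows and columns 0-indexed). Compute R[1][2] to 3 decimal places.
0.500

End-effector z-axis (col 2 of R) = (0.8660,0.5000,0.0000)
R[1][2] = 0.5000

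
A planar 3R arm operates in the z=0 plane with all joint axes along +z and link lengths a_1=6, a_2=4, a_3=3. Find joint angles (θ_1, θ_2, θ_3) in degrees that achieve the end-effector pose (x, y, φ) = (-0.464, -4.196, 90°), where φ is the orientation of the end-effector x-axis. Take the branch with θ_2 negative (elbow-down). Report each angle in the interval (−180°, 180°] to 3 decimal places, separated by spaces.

wrist centre = target − a_3·(cos φ, sin φ) = (-0.4640, -7.1960)
cos θ_2 = (51.9977−6²−4²)/(2·6·4) = -0.0000; θ_2 = -90.0027° (elbow-down)
β = atan2(-7.1960,-0.4640) = -93.6893°; ψ = atan2(-4.0000,5.9998) = -33.6909°
θ_1 = β − ψ = -59.9984°
θ_3 = φ − θ_1 − θ_2 = -119.9988° (wrapped to (-180°,180°])

-59.998 -90.003 -119.999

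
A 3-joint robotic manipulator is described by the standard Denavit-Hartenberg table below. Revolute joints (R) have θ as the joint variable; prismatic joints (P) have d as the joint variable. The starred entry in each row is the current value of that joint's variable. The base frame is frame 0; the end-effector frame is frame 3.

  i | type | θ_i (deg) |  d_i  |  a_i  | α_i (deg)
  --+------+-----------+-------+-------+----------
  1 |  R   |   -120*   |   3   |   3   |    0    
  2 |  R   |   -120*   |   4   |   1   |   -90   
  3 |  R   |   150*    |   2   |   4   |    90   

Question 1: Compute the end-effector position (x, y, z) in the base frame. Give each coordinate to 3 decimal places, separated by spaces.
-2.000 -5.732 5.000

after link 1: o_1 = (-1.5000, -2.5981, 3.0000)
after link 2: o_2 = (-2.0000, -1.7321, 7.0000)
after link 3: o_3 = (-2.0000, -5.7321, 5.0000)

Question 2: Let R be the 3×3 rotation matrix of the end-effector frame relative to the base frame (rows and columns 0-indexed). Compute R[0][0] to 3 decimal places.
0.433

End-effector x-axis (col 0 of R) = (0.4330,-0.7500,-0.5000)
R[0][0] = 0.4330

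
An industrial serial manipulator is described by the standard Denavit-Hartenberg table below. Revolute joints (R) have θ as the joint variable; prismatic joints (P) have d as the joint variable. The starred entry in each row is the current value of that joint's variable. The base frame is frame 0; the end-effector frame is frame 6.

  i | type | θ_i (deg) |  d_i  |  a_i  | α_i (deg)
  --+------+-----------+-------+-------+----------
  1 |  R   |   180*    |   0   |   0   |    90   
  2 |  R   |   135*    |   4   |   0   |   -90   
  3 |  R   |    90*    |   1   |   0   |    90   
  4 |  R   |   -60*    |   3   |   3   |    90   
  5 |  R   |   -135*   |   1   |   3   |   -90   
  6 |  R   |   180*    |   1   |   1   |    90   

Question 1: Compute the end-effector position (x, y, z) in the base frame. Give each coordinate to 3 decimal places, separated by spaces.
-0.429 3.720 1.672

after link 1: o_1 = (0.0000, 0.0000, 0.0000)
after link 2: o_2 = (0.0000, 4.0000, 0.0000)
after link 3: o_3 = (0.7071, 4.0000, -0.7071)
after link 4: o_4 = (0.9913, 2.5000, 3.2513)
after link 5: o_5 = (0.4368, 4.4267, 0.8058)
after link 6: o_6 = (-0.4292, 3.7196, 1.6719)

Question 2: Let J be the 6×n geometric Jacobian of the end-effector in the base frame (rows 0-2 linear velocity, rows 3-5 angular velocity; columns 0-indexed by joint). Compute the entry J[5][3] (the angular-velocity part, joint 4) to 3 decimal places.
0.707

axis z_3 = (0.7071,-0.0000,0.7071); lever o_n−o_3 = (-1.1363,-0.2804,2.3790)
cross product → J_v[:, 3] = (0.1983,-2.4857,-0.1983)
J_ω[:, 3] = z_3
entry J[5][3] = 0.7071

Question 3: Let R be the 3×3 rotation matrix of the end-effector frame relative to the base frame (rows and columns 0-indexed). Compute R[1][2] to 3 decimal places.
-0.866

End-effector z-axis (col 2 of R) = (0.3536,-0.8660,-0.3536)
R[1][2] = -0.8660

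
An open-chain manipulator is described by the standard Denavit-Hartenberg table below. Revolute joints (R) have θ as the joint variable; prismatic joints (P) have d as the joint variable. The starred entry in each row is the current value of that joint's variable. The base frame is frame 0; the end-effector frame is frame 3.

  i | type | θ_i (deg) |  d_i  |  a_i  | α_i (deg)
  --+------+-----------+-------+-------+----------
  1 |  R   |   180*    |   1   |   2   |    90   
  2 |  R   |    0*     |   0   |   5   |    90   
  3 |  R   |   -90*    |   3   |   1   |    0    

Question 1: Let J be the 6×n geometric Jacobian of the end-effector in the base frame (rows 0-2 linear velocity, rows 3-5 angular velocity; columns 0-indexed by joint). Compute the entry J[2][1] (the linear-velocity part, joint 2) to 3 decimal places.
5.000

axis z_1 = (0.0000,1.0000,0.0000); lever o_n−o_1 = (-5.0000,-1.0000,-3.0000)
cross product → J_v[:, 1] = (-3.0000,0.0000,5.0000)
J_ω[:, 1] = z_1
entry J[2][1] = 5.0000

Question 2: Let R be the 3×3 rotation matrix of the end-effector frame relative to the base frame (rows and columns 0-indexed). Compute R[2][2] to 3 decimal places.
End-effector z-axis (col 2 of R) = (0.0000,0.0000,-1.0000)
R[2][2] = -1.0000

-1.000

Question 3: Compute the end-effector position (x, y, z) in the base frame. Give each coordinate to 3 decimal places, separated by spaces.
after link 1: o_1 = (-2.0000, 0.0000, 1.0000)
after link 2: o_2 = (-7.0000, 0.0000, 1.0000)
after link 3: o_3 = (-7.0000, -1.0000, -2.0000)

-7.000 -1.000 -2.000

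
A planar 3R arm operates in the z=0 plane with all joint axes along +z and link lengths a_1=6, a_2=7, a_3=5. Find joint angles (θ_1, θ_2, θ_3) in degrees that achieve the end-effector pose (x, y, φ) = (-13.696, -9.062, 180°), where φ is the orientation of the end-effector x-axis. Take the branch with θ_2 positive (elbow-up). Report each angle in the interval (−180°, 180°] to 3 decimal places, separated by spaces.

-150.004 30.008 -60.004

wrist centre = target − a_3·(cos φ, sin φ) = (-8.6960, -9.0620)
cos θ_2 = (157.7403−6²−7²)/(2·6·7) = 0.8660; θ_2 = 30.0080° (elbow-up)
β = atan2(-9.0620,-8.6960) = -133.8193°; ψ = atan2(3.5008,12.0617) = 16.1851°
θ_1 = β − ψ = -150.0044°
θ_3 = φ − θ_1 − θ_2 = -60.0036° (wrapped to (-180°,180°])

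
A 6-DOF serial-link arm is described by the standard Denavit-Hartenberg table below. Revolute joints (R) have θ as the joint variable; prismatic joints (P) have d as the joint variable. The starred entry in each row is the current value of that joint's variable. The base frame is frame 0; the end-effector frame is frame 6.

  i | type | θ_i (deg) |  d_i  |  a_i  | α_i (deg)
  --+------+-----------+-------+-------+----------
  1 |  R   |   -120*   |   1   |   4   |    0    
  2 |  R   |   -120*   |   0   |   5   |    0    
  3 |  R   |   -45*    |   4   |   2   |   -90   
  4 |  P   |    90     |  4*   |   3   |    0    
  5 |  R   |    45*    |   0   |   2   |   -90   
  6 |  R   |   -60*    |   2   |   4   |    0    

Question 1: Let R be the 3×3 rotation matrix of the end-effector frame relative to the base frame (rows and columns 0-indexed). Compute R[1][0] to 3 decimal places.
End-effector x-axis (col 0 of R) = (-0.9280,-0.1174,-0.3536)
R[1][0] = -0.1174

-0.117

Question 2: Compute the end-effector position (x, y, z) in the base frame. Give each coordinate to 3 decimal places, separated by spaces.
-12.290 0.632 0.586

after link 1: o_1 = (-2.0000, -3.4641, 1.0000)
after link 2: o_2 = (-4.5000, 0.8660, 1.0000)
after link 3: o_3 = (-3.9824, 2.7979, 5.0000)
after link 4: o_4 = (-7.8461, 3.8332, 2.0000)
after link 5: o_5 = (-8.2121, 2.4671, 0.5858)
after link 6: o_6 = (-12.2902, 0.6317, 0.5858)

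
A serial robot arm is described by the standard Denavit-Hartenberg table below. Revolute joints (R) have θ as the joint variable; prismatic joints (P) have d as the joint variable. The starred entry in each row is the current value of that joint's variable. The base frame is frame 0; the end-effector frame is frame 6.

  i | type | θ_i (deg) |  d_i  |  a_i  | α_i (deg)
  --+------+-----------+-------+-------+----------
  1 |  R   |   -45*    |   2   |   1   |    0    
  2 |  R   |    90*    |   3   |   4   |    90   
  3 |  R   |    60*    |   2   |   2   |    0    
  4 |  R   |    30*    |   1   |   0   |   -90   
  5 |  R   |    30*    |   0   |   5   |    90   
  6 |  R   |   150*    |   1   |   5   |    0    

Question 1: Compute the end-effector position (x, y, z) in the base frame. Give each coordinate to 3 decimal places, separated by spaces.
4.972 -1.436 7.812

after link 1: o_1 = (0.7071, -0.7071, 2.0000)
after link 2: o_2 = (3.5355, 2.1213, 5.0000)
after link 3: o_3 = (5.6569, 1.4142, 6.7321)
after link 4: o_4 = (6.3640, 0.7071, 6.7321)
after link 5: o_5 = (4.5962, 2.4749, 11.0622)
after link 6: o_6 = (4.9717, -1.4362, 7.8122)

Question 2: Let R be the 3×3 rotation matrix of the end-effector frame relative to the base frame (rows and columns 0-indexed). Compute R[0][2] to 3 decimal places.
0.612

End-effector z-axis (col 2 of R) = (0.6124,-0.6124,0.5000)
R[0][2] = 0.6124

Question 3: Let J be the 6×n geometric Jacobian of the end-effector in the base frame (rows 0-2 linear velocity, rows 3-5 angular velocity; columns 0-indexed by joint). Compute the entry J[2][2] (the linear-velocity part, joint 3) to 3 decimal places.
-1.500

axis z_2 = (0.7071,-0.7071,0.0000); lever o_n−o_2 = (1.4362,-3.5575,2.8122)
cross product → J_v[:, 2] = (-1.9885,-1.9885,-1.5000)
J_ω[:, 2] = z_2
entry J[2][2] = -1.5000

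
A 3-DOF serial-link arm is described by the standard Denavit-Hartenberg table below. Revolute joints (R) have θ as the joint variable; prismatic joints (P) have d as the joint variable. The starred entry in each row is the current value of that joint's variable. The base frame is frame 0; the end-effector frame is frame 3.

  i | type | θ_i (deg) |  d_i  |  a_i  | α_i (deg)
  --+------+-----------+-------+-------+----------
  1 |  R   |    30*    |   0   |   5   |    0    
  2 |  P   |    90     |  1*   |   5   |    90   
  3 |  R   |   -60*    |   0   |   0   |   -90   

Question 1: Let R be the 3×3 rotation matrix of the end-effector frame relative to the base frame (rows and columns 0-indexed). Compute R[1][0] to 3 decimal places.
End-effector x-axis (col 0 of R) = (-0.2500,0.4330,-0.8660)
R[1][0] = 0.4330

0.433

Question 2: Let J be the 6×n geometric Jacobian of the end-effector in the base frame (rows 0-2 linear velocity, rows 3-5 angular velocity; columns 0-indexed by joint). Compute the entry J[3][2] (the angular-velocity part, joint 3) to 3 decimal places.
0.866

axis z_2 = (0.8660,0.5000,0.0000); lever o_n−o_2 = (0.0000,0.0000,0.0000)
cross product → J_v[:, 2] = (0.0000,0.0000,0.0000)
J_ω[:, 2] = z_2
entry J[3][2] = 0.8660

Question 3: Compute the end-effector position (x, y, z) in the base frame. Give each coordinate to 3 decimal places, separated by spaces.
after link 1: o_1 = (4.3301, 2.5000, 0.0000)
after link 2: o_2 = (1.8301, 6.8301, 1.0000)
after link 3: o_3 = (1.8301, 6.8301, 1.0000)

1.830 6.830 1.000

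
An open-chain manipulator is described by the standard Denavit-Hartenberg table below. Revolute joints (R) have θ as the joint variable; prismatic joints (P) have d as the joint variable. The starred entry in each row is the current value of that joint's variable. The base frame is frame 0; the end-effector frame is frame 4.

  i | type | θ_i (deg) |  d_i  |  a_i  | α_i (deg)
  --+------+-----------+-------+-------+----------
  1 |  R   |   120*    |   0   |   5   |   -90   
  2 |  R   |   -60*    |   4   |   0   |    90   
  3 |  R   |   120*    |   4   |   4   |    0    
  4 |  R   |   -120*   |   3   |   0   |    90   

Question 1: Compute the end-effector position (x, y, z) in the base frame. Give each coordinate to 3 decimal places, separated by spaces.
-5.433 -5.518 1.768

after link 1: o_1 = (-2.5000, 4.3301, 0.0000)
after link 2: o_2 = (-5.9641, 2.3301, 0.0000)
after link 3: o_3 = (-6.7321, -3.2679, 0.2679)
after link 4: o_4 = (-5.4330, -5.5179, 1.7679)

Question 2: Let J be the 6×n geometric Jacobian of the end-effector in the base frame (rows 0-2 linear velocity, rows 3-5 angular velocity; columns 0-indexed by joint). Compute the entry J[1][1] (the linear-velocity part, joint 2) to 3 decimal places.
1.531

axis z_1 = (-0.8660,-0.5000,0.0000); lever o_n−o_1 = (-2.9330,-9.8481,1.7679)
cross product → J_v[:, 1] = (-0.8840,1.5311,7.0622)
J_ω[:, 1] = z_1
entry J[1][1] = 1.5311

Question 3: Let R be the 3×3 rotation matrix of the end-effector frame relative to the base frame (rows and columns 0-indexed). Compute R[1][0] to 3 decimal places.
End-effector x-axis (col 0 of R) = (-0.2500,0.4330,0.8660)
R[1][0] = 0.4330

0.433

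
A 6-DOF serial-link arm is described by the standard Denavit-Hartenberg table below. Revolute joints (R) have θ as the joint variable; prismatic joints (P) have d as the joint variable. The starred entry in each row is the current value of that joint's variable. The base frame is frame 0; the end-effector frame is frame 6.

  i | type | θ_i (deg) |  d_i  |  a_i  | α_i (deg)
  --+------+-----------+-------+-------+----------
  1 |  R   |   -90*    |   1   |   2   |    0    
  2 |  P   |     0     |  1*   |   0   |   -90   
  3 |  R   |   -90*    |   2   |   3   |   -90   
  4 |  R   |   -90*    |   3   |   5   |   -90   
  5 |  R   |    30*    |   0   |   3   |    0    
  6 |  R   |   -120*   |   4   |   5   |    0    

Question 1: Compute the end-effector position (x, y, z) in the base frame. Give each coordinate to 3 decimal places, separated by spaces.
9.598 -8.500 9.000

after link 1: o_1 = (0.0000, -2.0000, 1.0000)
after link 2: o_2 = (0.0000, -2.0000, 2.0000)
after link 3: o_3 = (2.0000, -2.0000, 5.0000)
after link 4: o_4 = (7.0000, -5.0000, 5.0000)
after link 5: o_5 = (9.5981, -3.5000, 5.0000)
after link 6: o_6 = (9.5981, -8.5000, 9.0000)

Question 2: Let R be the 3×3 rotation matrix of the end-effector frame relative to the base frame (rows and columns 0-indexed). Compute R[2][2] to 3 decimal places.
End-effector z-axis (col 2 of R) = (-0.0000,-0.0000,1.0000)
R[2][2] = 1.0000

1.000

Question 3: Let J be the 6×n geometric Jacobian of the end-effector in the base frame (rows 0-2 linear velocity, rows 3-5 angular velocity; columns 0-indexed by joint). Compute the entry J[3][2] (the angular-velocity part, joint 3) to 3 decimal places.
1.000

axis z_2 = (1.0000,0.0000,0.0000); lever o_n−o_2 = (9.5981,-6.5000,7.0000)
cross product → J_v[:, 2] = (0.0000,-7.0000,-6.5000)
J_ω[:, 2] = z_2
entry J[3][2] = 1.0000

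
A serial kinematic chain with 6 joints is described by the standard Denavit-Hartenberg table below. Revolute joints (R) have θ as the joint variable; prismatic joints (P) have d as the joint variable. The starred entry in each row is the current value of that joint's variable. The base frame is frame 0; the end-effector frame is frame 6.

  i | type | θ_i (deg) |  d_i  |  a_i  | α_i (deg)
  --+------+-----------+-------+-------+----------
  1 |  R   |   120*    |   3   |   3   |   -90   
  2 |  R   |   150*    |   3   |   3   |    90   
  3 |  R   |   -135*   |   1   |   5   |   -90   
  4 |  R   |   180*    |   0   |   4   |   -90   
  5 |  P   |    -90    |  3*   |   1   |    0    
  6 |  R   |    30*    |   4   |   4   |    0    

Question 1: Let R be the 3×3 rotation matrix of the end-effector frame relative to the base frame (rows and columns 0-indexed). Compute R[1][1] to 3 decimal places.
End-effector y-axis (col 1 of R) = (-0.7244,-0.6771,-0.1294)
R[1][1] = -0.6771

-0.677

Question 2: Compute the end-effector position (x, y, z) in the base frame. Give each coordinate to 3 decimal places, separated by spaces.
after link 1: o_1 = (-1.5000, 2.5981, 3.0000)
after link 2: o_2 = (-2.7990, -1.1519, 1.5000)
after link 3: o_3 = (-1.5181, 3.7005, 2.4017)
after link 4: o_4 = (-2.7429, 0.1650, 0.9875)
after link 5: o_5 = (-2.5743, 1.2872, -1.9641)
after link 6: o_6 = (-1.0047, 0.6391, -7.3601)

-1.005 0.639 -7.360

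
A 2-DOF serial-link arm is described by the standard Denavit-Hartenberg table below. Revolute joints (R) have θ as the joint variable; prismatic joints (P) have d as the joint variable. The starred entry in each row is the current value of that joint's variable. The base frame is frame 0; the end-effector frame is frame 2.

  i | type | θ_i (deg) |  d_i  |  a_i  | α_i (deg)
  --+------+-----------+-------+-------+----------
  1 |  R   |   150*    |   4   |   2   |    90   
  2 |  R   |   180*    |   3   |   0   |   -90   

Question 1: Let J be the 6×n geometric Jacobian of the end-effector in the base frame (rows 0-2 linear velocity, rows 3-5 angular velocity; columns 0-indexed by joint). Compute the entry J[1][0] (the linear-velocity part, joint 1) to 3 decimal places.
-0.232

axis z_0 = ẑ; lever o_n−o_0 = (-0.2321,3.5981,4.0000)
cross product → J_v[:, 0] = (-3.5981,-0.2321,0.0000)
J_ω[:, 0] = z_0
entry J[1][0] = -0.2321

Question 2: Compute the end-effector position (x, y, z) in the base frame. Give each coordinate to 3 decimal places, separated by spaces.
after link 1: o_1 = (-1.7321, 1.0000, 4.0000)
after link 2: o_2 = (-0.2321, 3.5981, 4.0000)

-0.232 3.598 4.000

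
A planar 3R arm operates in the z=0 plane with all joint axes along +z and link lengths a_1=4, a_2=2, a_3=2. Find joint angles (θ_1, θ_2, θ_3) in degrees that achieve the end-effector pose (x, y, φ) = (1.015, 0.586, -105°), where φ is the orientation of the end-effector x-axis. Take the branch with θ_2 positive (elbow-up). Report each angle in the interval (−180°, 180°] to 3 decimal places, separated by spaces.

29.994 134.989 90.018

wrist centre = target − a_3·(cos φ, sin φ) = (1.5326, 2.5179)
cos θ_2 = (8.6886−4²−2²)/(2·4·2) = -0.7070; θ_2 = 134.9885° (elbow-up)
β = atan2(2.5179,1.5326) = 58.6708°; ψ = atan2(1.4145,2.5861) = 28.6772°
θ_1 = β − ψ = 29.9935°
θ_3 = φ − θ_1 − θ_2 = 90.0179° (wrapped to (-180°,180°])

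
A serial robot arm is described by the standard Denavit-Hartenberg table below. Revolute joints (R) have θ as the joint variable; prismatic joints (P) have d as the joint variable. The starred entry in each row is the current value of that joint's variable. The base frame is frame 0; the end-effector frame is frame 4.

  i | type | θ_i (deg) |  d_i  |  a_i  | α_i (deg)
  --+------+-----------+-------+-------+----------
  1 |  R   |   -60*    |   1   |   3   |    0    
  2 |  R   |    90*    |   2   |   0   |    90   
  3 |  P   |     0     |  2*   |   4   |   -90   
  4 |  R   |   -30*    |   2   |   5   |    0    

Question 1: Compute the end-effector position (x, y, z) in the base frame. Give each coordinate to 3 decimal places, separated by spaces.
after link 1: o_1 = (1.5000, -2.5981, 1.0000)
after link 2: o_2 = (1.5000, -2.5981, 3.0000)
after link 3: o_3 = (5.9641, -2.3301, 3.0000)
after link 4: o_4 = (10.9641, -2.3301, 5.0000)

10.964 -2.330 5.000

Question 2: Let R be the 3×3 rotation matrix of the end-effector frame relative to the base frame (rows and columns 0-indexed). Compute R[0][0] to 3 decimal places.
1.000

End-effector x-axis (col 0 of R) = (1.0000,0.0000,0.0000)
R[0][0] = 1.0000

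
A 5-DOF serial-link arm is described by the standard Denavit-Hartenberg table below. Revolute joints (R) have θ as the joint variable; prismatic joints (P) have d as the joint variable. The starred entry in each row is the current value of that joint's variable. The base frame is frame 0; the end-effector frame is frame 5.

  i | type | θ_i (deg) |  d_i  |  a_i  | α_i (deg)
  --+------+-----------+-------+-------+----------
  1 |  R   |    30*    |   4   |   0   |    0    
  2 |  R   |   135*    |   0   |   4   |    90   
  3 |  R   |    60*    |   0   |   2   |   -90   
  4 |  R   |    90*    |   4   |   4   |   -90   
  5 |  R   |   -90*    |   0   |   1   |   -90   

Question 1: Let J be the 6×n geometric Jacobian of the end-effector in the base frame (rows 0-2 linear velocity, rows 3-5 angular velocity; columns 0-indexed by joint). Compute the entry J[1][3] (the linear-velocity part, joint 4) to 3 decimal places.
-0.518

axis z_3 = (0.8365,-0.2241,0.5000); lever o_n−o_3 = (3.1473,-4.9844,2.5000)
cross product → J_v[:, 3] = (1.9319,-0.5176,-3.4641)
J_ω[:, 3] = z_3
entry J[1][3] = -0.5176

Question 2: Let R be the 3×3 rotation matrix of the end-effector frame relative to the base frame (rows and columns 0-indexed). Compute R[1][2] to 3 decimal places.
-0.966

End-effector z-axis (col 2 of R) = (-0.2588,-0.9659,-0.0000)
R[1][2] = -0.9659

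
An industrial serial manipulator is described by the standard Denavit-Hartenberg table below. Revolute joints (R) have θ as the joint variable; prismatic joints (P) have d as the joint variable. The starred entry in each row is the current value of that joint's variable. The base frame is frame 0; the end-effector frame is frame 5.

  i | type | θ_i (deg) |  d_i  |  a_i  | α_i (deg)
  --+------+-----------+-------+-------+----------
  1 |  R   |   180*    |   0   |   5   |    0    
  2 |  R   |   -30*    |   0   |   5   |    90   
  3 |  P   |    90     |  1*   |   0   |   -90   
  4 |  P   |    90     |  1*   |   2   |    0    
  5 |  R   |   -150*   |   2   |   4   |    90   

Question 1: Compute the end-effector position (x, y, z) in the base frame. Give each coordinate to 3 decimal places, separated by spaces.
-5.500 3.134 2.000

after link 1: o_1 = (-5.0000, 0.0000, 0.0000)
after link 2: o_2 = (-9.3301, 2.5000, 0.0000)
after link 3: o_3 = (-8.8301, 3.3660, 0.0000)
after link 4: o_4 = (-8.9641, 1.1340, 0.0000)
after link 5: o_5 = (-5.5000, 3.1340, 2.0000)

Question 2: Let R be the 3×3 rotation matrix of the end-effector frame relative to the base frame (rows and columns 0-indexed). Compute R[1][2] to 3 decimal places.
End-effector z-axis (col 2 of R) = (0.2500,0.4330,-0.8660)
R[1][2] = 0.4330

0.433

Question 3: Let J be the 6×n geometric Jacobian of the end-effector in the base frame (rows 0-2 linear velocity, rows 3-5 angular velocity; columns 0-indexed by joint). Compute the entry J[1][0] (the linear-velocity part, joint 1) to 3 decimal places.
axis z_0 = ẑ; lever o_n−o_0 = (-5.5000,3.1340,2.0000)
cross product → J_v[:, 0] = (-3.1340,-5.5000,0.0000)
J_ω[:, 0] = z_0
entry J[1][0] = -5.5000

-5.500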